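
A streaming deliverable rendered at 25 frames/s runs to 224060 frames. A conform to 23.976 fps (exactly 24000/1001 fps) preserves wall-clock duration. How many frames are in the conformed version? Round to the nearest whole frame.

214883 frames

Frames at target rate = 224060 × (24000/1001) / (25) = 215097600/1001 ≈ 214882.717.
Nearest whole frame: 214883.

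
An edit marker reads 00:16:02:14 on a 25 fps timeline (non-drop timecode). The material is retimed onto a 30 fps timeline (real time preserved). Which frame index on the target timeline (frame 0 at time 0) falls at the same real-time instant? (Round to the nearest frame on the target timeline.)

Source frame index: (0×3600 + 16×60 + 2) × 25 + 14 = 24064.
Real time: 24064 / (25) = 24064/25 s.
Target frame: (24064/25) × (30) = 144384/5 ≈ 28876.800 → 28877.

frame 28877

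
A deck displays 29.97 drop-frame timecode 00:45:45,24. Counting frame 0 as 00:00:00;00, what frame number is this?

Complete 10-minute blocks: 4, each 17982 frames → 71928.
Remaining 5 whole minutes in the current block: 1800 + 4 × 1798 = 8992 frames.
Within the current minute: 45 × 30 + 24 − 2 = 1372 (labels ;00/;01 skipped at this minute). Total = 71928 + 8992 + 1372 = 82292.

82292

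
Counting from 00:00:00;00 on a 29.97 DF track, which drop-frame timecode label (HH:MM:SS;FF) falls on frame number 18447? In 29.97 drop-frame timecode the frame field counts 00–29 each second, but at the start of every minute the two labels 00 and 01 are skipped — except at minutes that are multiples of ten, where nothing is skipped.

00:10:15;15

Ten DF minutes hold 17982 frames, so frame 18447 lies in block 1 (frames 17982–35963) with 465 frames into that block.
The block's first minute is 1800 frames and the rest 1798 each; 465 frames reaches minute 0, so 1 × 18 + 0 × 2 = 18 labels have been skipped so far.
Adding those back, label number 18447 + 18 = 18465 at 30 labels/s is 615 s + 15 f = 0 h 10 min 15 s frame 15, i.e. 00:10:15;15.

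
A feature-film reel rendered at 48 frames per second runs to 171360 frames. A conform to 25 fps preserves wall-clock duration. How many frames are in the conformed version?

89250 frames

Target frames = source frames × (target rate / source rate) = 171360 × (25)/(48) = 171360 × 25/48 = 89250.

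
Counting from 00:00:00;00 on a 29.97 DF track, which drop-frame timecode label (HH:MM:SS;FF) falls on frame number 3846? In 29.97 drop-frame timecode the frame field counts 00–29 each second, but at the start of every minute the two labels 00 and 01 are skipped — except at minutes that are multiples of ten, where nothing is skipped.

Each 10-minute DF block holds 10 × 60 × 30 − 9 × 2 = 17982 frames. 3846 ÷ 17982 → 0 full blocks, remainder 3846.
Within the partial block the first minute is 1800 frames and each further minute 1798, so 2 further minute boundaries passed. Total skipped labels = 18 × 0 + 2 × 2 = 4.
Non-drop label index = 3846 + 4 = 3850; at 30 labels/s that is 00:02:08:10, i.e. DF 00:02:08;10.

00:02:08;10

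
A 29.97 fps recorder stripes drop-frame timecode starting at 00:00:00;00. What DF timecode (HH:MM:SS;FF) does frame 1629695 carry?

15:06:17;17

Ten DF minutes hold 17982 frames, so frame 1629695 lies in block 90 (frames 1618380–1636361) with 11315 frames into that block.
The block's first minute is 1800 frames and the rest 1798 each; 11315 frames reaches minute 6, so 90 × 18 + 6 × 2 = 1632 labels have been skipped so far.
Adding those back, label number 1629695 + 1632 = 1631327 at 30 labels/s is 54377 s + 17 f = 15 h 6 min 17 s frame 17, i.e. 15:06:17;17.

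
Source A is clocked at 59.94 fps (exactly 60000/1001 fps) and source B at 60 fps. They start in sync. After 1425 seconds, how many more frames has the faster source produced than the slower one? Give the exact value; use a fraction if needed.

A emits 60000/1001 × 1425 = 85500000/1001 frames; B emits 60 × 1425 = 85500.
Difference = 85500/1001 frames (≈ 85.4146); B is ahead of A.

85500/1001 frames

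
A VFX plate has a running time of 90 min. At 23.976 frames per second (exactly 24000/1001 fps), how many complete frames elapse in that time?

90 min = 5400 s.
Frames = 5400 × 24000/1001 = 129600000/1001 ≈ 129470.5295.
Complete frames: 129470.

129470 frames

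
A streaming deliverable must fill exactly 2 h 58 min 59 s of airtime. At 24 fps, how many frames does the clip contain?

2 h 58 min 59 s = 10739 s.
Frames = 10739 × 24 = 257736.

257736 frames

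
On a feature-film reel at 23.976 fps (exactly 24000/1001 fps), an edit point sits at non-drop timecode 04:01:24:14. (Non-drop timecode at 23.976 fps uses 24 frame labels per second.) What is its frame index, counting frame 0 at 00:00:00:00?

Total seconds to the label: (4 × 3600 + 1 × 60 + 24) = 14484.
Frame index = 14484 × 24 + 14 = 347630.

347630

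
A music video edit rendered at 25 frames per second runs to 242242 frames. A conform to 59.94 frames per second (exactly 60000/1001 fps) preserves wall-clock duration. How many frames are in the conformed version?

580800 frames

Target frames = source frames × (target rate / source rate) = 242242 × (60000/1001)/(25) = 242242 × 2400/1001 = 580800.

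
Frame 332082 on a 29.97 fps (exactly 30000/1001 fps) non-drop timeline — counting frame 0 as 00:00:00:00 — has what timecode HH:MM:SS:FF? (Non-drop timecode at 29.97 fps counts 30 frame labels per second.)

03:04:29:12

332082 ÷ 30 = 11069 full seconds, remainder 12 frames.
11069 s = 3 h 4 min 29 s.
Timecode: 03:04:29:12.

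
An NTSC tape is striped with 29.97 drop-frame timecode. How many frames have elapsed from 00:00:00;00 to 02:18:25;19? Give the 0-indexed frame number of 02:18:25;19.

As if non-drop at 30 labels/s: (2 × 3600 + 18 × 60 + 25) × 30 + 19 = 249169.
Minute boundaries passed: 138; those not divisible by 10: 138 − 13 = 125; dropped labels = 2 × 125 = 250.
Actual frame index = 249169 − 250 = 248919.

248919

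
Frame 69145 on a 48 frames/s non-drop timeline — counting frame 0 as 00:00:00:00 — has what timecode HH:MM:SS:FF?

00:24:00:25

69145 ÷ 48 = 1440 full seconds, remainder 25 frames.
1440 s = 0 h 24 min 0 s.
Timecode: 00:24:00:25.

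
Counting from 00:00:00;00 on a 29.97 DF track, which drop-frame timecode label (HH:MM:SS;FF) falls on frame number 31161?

00:17:19;23

Each 10-minute DF block holds 10 × 60 × 30 − 9 × 2 = 17982 frames. 31161 ÷ 17982 → 1 full block, remainder 13179.
Within the partial block the first minute is 1800 frames and each further minute 1798, so 7 further minute boundaries passed. Total skipped labels = 18 × 1 + 2 × 7 = 32.
Non-drop label index = 31161 + 32 = 31193; at 30 labels/s that is 00:17:19:23, i.e. DF 00:17:19;23.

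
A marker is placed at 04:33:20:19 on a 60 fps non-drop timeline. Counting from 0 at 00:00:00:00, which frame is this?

frame 984019

Total seconds to the label: (4 × 3600 + 33 × 60 + 20) = 16400.
Frame index = 16400 × 60 + 19 = 984019.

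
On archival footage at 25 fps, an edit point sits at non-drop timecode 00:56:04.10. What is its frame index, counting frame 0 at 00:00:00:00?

Total seconds to the label: (0 × 3600 + 56 × 60 + 4) = 3364.
Frame index = 3364 × 25 + 10 = 84110.

frame 84110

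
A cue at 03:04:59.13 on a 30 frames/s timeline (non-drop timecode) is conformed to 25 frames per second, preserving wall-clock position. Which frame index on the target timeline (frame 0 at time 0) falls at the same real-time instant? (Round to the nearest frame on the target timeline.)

Source frame index: (3×3600 + 4×60 + 59) × 30 + 13 = 332983.
Real time: 332983 / (30) = 332983/30 s.
Target frame: (332983/30) × (25) = 1664915/6 ≈ 277485.833 → 277486.

frame 277486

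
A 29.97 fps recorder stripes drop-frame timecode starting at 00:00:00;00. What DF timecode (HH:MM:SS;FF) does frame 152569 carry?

01:24:50;21

Ten DF minutes hold 17982 frames, so frame 152569 lies in block 8 (frames 143856–161837) with 8713 frames into that block.
The block's first minute is 1800 frames and the rest 1798 each; 8713 frames reaches minute 4, so 8 × 18 + 4 × 2 = 152 labels have been skipped so far.
Adding those back, label number 152569 + 152 = 152721 at 30 labels/s is 5090 s + 21 f = 1 h 24 min 50 s frame 21, i.e. 01:24:50;21.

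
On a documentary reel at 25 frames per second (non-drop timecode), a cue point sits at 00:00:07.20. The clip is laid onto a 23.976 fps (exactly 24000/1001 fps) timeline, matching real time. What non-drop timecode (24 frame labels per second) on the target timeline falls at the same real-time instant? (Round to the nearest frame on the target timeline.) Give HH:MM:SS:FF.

Source frame index: (0×3600 + 0×60 + 7) × 25 + 20 = 195.
Real time: 195 / (25) = 39/5 s.
Target frame: (39/5) × (24000/1001) = 14400/77 ≈ 187.013 → 187.
At 24 labels/s: frame 187 → 00:00:07:19.

00:00:07:19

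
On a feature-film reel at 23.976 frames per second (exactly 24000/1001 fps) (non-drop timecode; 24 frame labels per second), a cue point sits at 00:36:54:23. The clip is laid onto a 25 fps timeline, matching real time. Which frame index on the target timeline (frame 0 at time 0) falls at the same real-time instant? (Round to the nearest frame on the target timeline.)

frame 55429

Source frame index: (0×3600 + 36×60 + 54) × 24 + 23 = 53159.
Real time: 53159 / (24000/1001) = 53212159/24000 s.
Target frame: (53212159/24000) × (25) = 53212159/960 ≈ 55429.332 → 55429.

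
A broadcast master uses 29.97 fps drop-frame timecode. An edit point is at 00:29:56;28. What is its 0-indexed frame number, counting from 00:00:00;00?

53854

Complete 10-minute blocks: 2, each 17982 frames → 35964.
Remaining 9 whole minutes in the current block: 1800 + 8 × 1798 = 16184 frames.
Within the current minute: 56 × 30 + 28 − 2 = 1706 (labels ;00/;01 skipped at this minute). Total = 35964 + 16184 + 1706 = 53854.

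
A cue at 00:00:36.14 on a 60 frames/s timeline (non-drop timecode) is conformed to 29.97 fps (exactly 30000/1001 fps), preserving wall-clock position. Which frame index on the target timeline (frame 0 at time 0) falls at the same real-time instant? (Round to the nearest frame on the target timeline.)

Source frame index: (0×3600 + 0×60 + 36) × 60 + 14 = 2174.
Real time: 2174 / (60) = 1087/30 s.
Target frame: (1087/30) × (30000/1001) = 1087000/1001 ≈ 1085.914 → 1086.

frame 1086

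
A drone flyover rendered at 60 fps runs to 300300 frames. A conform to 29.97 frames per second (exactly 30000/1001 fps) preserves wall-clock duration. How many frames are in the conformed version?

Target frames = source frames × (target rate / source rate) = 300300 × (30000/1001)/(60) = 300300 × 500/1001 = 150000.

150000 frames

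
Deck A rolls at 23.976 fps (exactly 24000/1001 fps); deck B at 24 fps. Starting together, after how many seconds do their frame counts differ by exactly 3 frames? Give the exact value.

125.125 seconds

The gap grows by |24 − 24000/1001| = 24/1001 frames per second.
Time for a 3-frame gap: 3 ÷ (24/1001) = 125.125 s.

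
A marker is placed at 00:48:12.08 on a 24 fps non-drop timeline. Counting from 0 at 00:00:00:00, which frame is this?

Total seconds to the label: (0 × 3600 + 48 × 60 + 12) = 2892.
Frame index = 2892 × 24 + 8 = 69416.

69416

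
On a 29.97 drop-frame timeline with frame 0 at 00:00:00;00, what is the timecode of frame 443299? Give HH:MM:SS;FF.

Ten DF minutes hold 17982 frames, so frame 443299 lies in block 24 (frames 431568–449549) with 11731 frames into that block.
The block's first minute is 1800 frames and the rest 1798 each; 11731 frames reaches minute 6, so 24 × 18 + 6 × 2 = 444 labels have been skipped so far.
Adding those back, label number 443299 + 444 = 443743 at 30 labels/s is 14791 s + 13 f = 4 h 6 min 31 s frame 13, i.e. 04:06:31;13.

04:06:31;13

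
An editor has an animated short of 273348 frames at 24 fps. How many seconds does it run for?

Running time = 273348 / (24) = 11389.5 s.

11389.5 seconds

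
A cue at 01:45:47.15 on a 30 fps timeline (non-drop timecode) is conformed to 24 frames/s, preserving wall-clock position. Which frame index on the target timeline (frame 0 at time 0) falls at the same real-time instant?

frame 152340

Source frame index: (1×3600 + 45×60 + 47) × 30 + 15 = 190425.
Real time: 190425 / (30) = 12695/2 s.
Target frame: (12695/2) × (24) = 152340.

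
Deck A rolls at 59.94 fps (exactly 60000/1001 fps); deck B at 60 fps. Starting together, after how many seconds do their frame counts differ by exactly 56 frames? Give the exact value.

14014/15 seconds

The gap grows by |60 − 60000/1001| = 60/1001 frames per second.
Time for a 56-frame gap: 56 ÷ (60/1001) = 14014/15 s.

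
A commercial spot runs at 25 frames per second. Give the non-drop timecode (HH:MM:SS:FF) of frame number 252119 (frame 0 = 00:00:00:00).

02:48:04:19

252119 ÷ 25 = 10084 full seconds, remainder 19 frames.
10084 s = 2 h 48 min 4 s.
Timecode: 02:48:04:19.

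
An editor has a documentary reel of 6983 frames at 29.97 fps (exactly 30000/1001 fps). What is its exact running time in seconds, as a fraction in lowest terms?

6989983/30000 seconds

Running time = 6983 ÷ (30000/1001) = 6983 × 1001/30000 = 6989983/30000 s.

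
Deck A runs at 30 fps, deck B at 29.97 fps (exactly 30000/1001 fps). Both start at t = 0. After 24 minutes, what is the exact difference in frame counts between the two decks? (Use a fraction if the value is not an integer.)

43200/1001 frames

24 min = 1440 s.
A emits 30 × 1440 = 43200 frames; B emits 30000/1001 × 1440 = 43200000/1001.
Difference = 43200/1001 frames (≈ 43.1568); B is behind A.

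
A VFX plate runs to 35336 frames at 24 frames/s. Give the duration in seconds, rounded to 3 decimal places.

1472.333 seconds

Running time = 35336 × 1/24 = 4417/3 s ≈ 1472.333 s.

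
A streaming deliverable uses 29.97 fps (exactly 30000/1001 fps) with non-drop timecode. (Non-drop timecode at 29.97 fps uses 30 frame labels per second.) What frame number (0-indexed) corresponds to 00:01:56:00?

frame 3480

Total seconds to the label: (0 × 3600 + 1 × 60 + 56) = 116.
Frame index = 116 × 30 + 0 = 3480.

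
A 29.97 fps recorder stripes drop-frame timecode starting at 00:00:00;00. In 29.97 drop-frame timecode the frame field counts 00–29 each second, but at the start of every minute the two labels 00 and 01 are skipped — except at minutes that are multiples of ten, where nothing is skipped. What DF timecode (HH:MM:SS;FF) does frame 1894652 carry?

17:33:38;08

Ten DF minutes hold 17982 frames, so frame 1894652 lies in block 105 (frames 1888110–1906091) with 6542 frames into that block.
The block's first minute is 1800 frames and the rest 1798 each; 6542 frames reaches minute 3, so 105 × 18 + 3 × 2 = 1896 labels have been skipped so far.
Adding those back, label number 1894652 + 1896 = 1896548 at 30 labels/s is 63218 s + 8 f = 17 h 33 min 38 s frame 8, i.e. 17:33:38;08.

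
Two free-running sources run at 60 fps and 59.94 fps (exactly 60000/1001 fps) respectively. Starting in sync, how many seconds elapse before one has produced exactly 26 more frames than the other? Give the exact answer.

The gap grows by |60000/1001 − 60| = 60/1001 frames per second.
Time for a 26-frame gap: 26 ÷ (60/1001) = 13013/30 s.

13013/30 seconds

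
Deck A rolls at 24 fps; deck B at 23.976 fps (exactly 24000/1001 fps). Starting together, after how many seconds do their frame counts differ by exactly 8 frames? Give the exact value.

1001/3 seconds

The gap grows by |24000/1001 − 24| = 24/1001 frames per second.
Time for a 8-frame gap: 8 ÷ (24/1001) = 1001/3 s.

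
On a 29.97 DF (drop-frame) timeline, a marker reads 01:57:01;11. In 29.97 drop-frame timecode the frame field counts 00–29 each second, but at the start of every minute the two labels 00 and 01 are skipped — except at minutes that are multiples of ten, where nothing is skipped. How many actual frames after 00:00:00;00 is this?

Complete 10-minute blocks: 11, each 17982 frames → 197802.
Remaining 7 whole minutes in the current block: 1800 + 6 × 1798 = 12588 frames.
Within the current minute: 1 × 30 + 11 − 2 = 39 (labels ;00/;01 skipped at this minute). Total = 197802 + 12588 + 39 = 210429.

210429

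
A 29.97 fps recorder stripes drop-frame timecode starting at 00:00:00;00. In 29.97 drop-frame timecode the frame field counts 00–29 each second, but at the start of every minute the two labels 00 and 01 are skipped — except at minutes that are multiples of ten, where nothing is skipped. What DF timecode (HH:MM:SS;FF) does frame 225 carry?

00:00:07;15

Ten DF minutes hold 17982 frames, so frame 225 lies in block 0 (frames 0–17981) with 225 frames into that block.
The block's first minute is 1800 frames and the rest 1798 each; 225 frames reaches minute 0, so 0 × 18 + 0 × 2 = 0 labels have been skipped so far.
Adding those back, label number 225 + 0 = 225 at 30 labels/s is 7 s + 15 f = 0 h 0 min 7 s frame 15, i.e. 00:00:07;15.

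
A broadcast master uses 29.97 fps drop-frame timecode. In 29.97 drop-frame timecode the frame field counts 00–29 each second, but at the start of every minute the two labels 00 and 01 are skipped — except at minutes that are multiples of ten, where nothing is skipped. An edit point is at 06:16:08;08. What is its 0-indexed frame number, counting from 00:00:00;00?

676370

Complete 10-minute blocks: 37, each 17982 frames → 665334.
Remaining 6 whole minutes in the current block: 1800 + 5 × 1798 = 10790 frames.
Within the current minute: 8 × 30 + 8 − 2 = 246 (labels ;00/;01 skipped at this minute). Total = 665334 + 10790 + 246 = 676370.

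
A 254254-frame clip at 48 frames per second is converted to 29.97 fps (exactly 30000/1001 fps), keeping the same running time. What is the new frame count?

Target frames = source frames × (target rate / source rate) = 254254 × (30000/1001)/(48) = 254254 × 625/1001 = 158750.

158750 frames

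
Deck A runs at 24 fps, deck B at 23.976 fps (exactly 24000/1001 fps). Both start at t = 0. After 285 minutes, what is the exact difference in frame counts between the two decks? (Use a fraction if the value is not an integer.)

285 min = 17100 s.
A emits 24 × 17100 = 410400 frames; B emits 24000/1001 × 17100 = 410400000/1001.
Difference = 410400/1001 frames (≈ 409.9900); B is behind A.

410400/1001 frames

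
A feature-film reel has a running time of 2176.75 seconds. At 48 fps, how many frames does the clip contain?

Frames = 2176.75 × 48 = 104484.

104484 frames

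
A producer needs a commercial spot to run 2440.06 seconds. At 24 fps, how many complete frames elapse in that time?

58561 frames

Frames = 2440.06 × 24 = 1464036/25 ≈ 58561.4400.
Complete frames: 58561.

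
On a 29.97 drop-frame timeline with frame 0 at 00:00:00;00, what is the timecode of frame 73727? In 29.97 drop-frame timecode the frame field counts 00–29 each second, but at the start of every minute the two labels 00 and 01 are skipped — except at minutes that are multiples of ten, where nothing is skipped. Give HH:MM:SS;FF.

Each 10-minute DF block holds 10 × 60 × 30 − 9 × 2 = 17982 frames. 73727 ÷ 17982 → 4 full blocks, remainder 1799.
Within the partial block the first minute is 1800 frames and each further minute 1798, so 0 further minute boundaries passed. Total skipped labels = 18 × 4 + 2 × 0 = 72.
Non-drop label index = 73727 + 72 = 73799; at 30 labels/s that is 00:40:59:29, i.e. DF 00:40:59;29.

00:40:59;29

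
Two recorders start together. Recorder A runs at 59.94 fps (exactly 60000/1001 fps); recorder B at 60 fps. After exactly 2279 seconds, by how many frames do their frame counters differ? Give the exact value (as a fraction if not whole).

136740/1001 frames

A emits 60000/1001 × 2279 = 136740000/1001 frames; B emits 60 × 2279 = 136740.
Difference = 136740/1001 frames (≈ 136.6034); B is ahead of A.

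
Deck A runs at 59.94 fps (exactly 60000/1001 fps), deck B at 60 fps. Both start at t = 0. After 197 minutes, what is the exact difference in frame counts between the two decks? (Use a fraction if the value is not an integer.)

197 min = 11820 s.
A emits 60000/1001 × 11820 = 709200000/1001 frames; B emits 60 × 11820 = 709200.
Difference = 709200/1001 frames (≈ 708.4915); B is ahead of A.

709200/1001 frames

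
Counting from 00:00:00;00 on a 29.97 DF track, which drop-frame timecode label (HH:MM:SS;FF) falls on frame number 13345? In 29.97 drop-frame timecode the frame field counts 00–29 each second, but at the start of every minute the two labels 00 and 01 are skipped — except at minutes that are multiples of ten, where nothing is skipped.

00:07:25;09

Ten DF minutes hold 17982 frames, so frame 13345 lies in block 0 (frames 0–17981) with 13345 frames into that block.
The block's first minute is 1800 frames and the rest 1798 each; 13345 frames reaches minute 7, so 0 × 18 + 7 × 2 = 14 labels have been skipped so far.
Adding those back, label number 13345 + 14 = 13359 at 30 labels/s is 445 s + 9 f = 0 h 7 min 25 s frame 9, i.e. 00:07:25;09.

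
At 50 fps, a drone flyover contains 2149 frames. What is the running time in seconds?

Running time = 2149 / (50) = 42.98 s.

42.98 seconds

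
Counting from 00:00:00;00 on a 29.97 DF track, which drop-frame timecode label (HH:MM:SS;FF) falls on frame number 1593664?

14:46:15;10

Ten DF minutes hold 17982 frames, so frame 1593664 lies in block 88 (frames 1582416–1600397) with 11248 frames into that block.
The block's first minute is 1800 frames and the rest 1798 each; 11248 frames reaches minute 6, so 88 × 18 + 6 × 2 = 1596 labels have been skipped so far.
Adding those back, label number 1593664 + 1596 = 1595260 at 30 labels/s is 53175 s + 10 f = 14 h 46 min 15 s frame 10, i.e. 14:46:15;10.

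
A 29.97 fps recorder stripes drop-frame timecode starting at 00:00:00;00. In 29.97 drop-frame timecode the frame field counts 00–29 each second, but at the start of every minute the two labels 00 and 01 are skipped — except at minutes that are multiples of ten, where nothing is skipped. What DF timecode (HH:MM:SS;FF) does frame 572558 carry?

Ten DF minutes hold 17982 frames, so frame 572558 lies in block 31 (frames 557442–575423) with 15116 frames into that block.
The block's first minute is 1800 frames and the rest 1798 each; 15116 frames reaches minute 8, so 31 × 18 + 8 × 2 = 574 labels have been skipped so far.
Adding those back, label number 572558 + 574 = 573132 at 30 labels/s is 19104 s + 12 f = 5 h 18 min 24 s frame 12, i.e. 05:18:24;12.

05:18:24;12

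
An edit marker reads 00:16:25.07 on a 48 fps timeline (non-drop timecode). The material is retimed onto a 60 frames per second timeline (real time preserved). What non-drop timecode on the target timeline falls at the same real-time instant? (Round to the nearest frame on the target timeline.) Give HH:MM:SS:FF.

00:16:25:09

Source frame index: (0×3600 + 16×60 + 25) × 48 + 7 = 47287.
Real time: 47287 / (48) = 47287/48 s.
Target frame: (47287/48) × (60) = 236435/4 ≈ 59108.750 → 59109.
At 60 labels/s: frame 59109 → 00:16:25:09.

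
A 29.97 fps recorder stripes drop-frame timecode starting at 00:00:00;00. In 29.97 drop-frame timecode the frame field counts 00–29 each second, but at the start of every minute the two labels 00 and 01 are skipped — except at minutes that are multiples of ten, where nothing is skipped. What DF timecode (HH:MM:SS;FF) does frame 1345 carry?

Ten DF minutes hold 17982 frames, so frame 1345 lies in block 0 (frames 0–17981) with 1345 frames into that block.
The block's first minute is 1800 frames and the rest 1798 each; 1345 frames reaches minute 0, so 0 × 18 + 0 × 2 = 0 labels have been skipped so far.
Adding those back, label number 1345 + 0 = 1345 at 30 labels/s is 44 s + 25 f = 0 h 0 min 44 s frame 25, i.e. 00:00:44;25.

00:00:44;25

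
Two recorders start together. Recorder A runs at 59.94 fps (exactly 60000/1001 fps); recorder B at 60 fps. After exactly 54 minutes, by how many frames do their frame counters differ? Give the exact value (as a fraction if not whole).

54 min = 3240 s.
A emits 60000/1001 × 3240 = 194400000/1001 frames; B emits 60 × 3240 = 194400.
Difference = 194400/1001 frames (≈ 194.2058); B is ahead of A.

194400/1001 frames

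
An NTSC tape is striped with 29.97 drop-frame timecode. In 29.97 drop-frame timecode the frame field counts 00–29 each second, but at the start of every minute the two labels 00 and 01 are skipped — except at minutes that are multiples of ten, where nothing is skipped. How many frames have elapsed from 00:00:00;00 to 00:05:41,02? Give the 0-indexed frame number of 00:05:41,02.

10222

Complete 10-minute blocks: 0, each 17982 frames → 0.
Remaining 5 whole minutes in the current block: 1800 + 4 × 1798 = 8992 frames.
Within the current minute: 41 × 30 + 2 − 2 = 1230 (labels ;00/;01 skipped at this minute). Total = 0 + 8992 + 1230 = 10222.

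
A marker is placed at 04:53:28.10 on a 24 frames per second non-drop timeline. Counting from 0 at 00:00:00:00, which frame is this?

Total seconds to the label: (4 × 3600 + 53 × 60 + 28) = 17608.
Frame index = 17608 × 24 + 10 = 422602.

frame 422602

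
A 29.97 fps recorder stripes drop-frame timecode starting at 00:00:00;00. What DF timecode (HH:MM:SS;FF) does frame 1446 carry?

00:00:48;06

Each 10-minute DF block holds 10 × 60 × 30 − 9 × 2 = 17982 frames. 1446 ÷ 17982 → 0 full blocks, remainder 1446.
Within the partial block the first minute is 1800 frames and each further minute 1798, so 0 further minute boundaries passed. Total skipped labels = 18 × 0 + 2 × 0 = 0.
Non-drop label index = 1446 + 0 = 1446; at 30 labels/s that is 00:00:48:06, i.e. DF 00:00:48;06.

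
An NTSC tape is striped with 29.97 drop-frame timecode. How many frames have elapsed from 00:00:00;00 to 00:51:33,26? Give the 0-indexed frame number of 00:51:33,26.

Complete 10-minute blocks: 5, each 17982 frames → 89910.
Remaining 1 whole minute in the current block: 1800 + 0 × 1798 = 1800 frames.
Within the current minute: 33 × 30 + 26 − 2 = 1014 (labels ;00/;01 skipped at this minute). Total = 89910 + 1800 + 1014 = 92724.

92724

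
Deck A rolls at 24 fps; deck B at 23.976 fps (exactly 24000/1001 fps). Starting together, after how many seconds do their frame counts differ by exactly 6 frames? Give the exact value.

250.25 seconds

The gap grows by |24000/1001 − 24| = 24/1001 frames per second.
Time for a 6-frame gap: 6 ÷ (24/1001) = 250.25 s.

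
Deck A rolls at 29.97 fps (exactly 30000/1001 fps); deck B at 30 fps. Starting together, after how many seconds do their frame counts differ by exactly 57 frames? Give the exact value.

1901.9 seconds

The gap grows by |30 − 30000/1001| = 30/1001 frames per second.
Time for a 57-frame gap: 57 ÷ (30/1001) = 1901.9 s.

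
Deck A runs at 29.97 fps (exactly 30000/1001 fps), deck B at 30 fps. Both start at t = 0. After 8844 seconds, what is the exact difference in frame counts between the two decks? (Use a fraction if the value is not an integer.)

24120/91 frames

A emits 30000/1001 × 8844 = 24120000/91 frames; B emits 30 × 8844 = 265320.
Difference = 24120/91 frames (≈ 265.0549); B is ahead of A.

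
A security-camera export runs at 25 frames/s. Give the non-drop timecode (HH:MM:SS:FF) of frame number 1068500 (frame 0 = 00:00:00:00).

1068500 ÷ 25 = 42740 full seconds, remainder 0 frames.
42740 s = 11 h 52 min 20 s.
Timecode: 11:52:20:00.

11:52:20:00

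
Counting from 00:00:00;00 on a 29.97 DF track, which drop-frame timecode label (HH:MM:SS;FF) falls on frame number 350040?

03:14:39;20

Ten DF minutes hold 17982 frames, so frame 350040 lies in block 19 (frames 341658–359639) with 8382 frames into that block.
The block's first minute is 1800 frames and the rest 1798 each; 8382 frames reaches minute 4, so 19 × 18 + 4 × 2 = 350 labels have been skipped so far.
Adding those back, label number 350040 + 350 = 350390 at 30 labels/s is 11679 s + 20 f = 3 h 14 min 39 s frame 20, i.e. 03:14:39;20.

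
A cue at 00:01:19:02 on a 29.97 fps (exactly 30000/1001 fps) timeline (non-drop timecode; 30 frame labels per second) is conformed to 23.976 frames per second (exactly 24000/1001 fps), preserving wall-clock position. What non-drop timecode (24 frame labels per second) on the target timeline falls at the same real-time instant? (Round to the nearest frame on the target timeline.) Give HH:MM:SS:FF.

00:01:19:02

Source frame index: (0×3600 + 1×60 + 19) × 30 + 2 = 2372.
Real time: 2372 / (30000/1001) = 593593/7500 s.
Target frame: (593593/7500) × (24000/1001) = 9488/5 ≈ 1897.600 → 1898.
At 24 labels/s: frame 1898 → 00:01:19:02.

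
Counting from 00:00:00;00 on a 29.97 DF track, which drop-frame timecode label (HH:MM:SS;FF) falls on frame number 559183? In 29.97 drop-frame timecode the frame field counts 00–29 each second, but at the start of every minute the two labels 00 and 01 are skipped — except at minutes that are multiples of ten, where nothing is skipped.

Ten DF minutes hold 17982 frames, so frame 559183 lies in block 31 (frames 557442–575423) with 1741 frames into that block.
The block's first minute is 1800 frames and the rest 1798 each; 1741 frames reaches minute 0, so 31 × 18 + 0 × 2 = 558 labels have been skipped so far.
Adding those back, label number 559183 + 558 = 559741 at 30 labels/s is 18658 s + 1 f = 5 h 10 min 58 s frame 1, i.e. 05:10:58;01.

05:10:58;01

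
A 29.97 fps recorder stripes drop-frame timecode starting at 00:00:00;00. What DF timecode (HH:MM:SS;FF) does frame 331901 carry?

03:04:34;13

Ten DF minutes hold 17982 frames, so frame 331901 lies in block 18 (frames 323676–341657) with 8225 frames into that block.
The block's first minute is 1800 frames and the rest 1798 each; 8225 frames reaches minute 4, so 18 × 18 + 4 × 2 = 332 labels have been skipped so far.
Adding those back, label number 331901 + 332 = 332233 at 30 labels/s is 11074 s + 13 f = 3 h 4 min 34 s frame 13, i.e. 03:04:34;13.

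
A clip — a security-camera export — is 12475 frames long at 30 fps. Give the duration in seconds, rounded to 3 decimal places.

415.833 seconds

Running time = 12475 × 1/30 = 2495/6 s ≈ 415.833 s.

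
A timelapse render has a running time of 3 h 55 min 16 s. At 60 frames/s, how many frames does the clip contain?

846960 frames

3 h 55 min 16 s = 14116 s.
Frames = 14116 × 60 = 846960.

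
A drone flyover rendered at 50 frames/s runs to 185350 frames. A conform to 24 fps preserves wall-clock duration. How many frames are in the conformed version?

Target frames = source frames × (target rate / source rate) = 185350 × (24)/(50) = 185350 × 12/25 = 88968.

88968 frames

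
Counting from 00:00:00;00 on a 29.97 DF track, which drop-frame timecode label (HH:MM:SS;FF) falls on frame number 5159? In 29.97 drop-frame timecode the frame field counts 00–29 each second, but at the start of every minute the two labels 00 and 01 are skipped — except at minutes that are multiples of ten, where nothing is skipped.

Each 10-minute DF block holds 10 × 60 × 30 − 9 × 2 = 17982 frames. 5159 ÷ 17982 → 0 full blocks, remainder 5159.
Within the partial block the first minute is 1800 frames and each further minute 1798, so 2 further minute boundaries passed. Total skipped labels = 18 × 0 + 2 × 2 = 4.
Non-drop label index = 5159 + 4 = 5163; at 30 labels/s that is 00:02:52:03, i.e. DF 00:02:52;03.

00:02:52;03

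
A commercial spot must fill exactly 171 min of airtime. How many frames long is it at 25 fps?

171 min = 10260 s.
Frames = 10260 × 25 = 256500.

256500 frames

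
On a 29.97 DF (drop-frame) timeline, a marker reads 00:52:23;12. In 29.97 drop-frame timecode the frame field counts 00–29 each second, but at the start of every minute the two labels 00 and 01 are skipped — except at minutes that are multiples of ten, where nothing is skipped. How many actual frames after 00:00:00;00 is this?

Complete 10-minute blocks: 5, each 17982 frames → 89910.
Remaining 2 whole minutes in the current block: 1800 + 1 × 1798 = 3598 frames.
Within the current minute: 23 × 30 + 12 − 2 = 700 (labels ;00/;01 skipped at this minute). Total = 89910 + 3598 + 700 = 94208.

94208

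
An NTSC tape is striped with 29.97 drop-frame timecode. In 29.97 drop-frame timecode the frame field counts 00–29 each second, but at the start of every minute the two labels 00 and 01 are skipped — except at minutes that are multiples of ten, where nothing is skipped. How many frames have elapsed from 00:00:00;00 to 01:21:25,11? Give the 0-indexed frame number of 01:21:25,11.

146415

Complete 10-minute blocks: 8, each 17982 frames → 143856.
Remaining 1 whole minute in the current block: 1800 + 0 × 1798 = 1800 frames.
Within the current minute: 25 × 30 + 11 − 2 = 759 (labels ;00/;01 skipped at this minute). Total = 143856 + 1800 + 759 = 146415.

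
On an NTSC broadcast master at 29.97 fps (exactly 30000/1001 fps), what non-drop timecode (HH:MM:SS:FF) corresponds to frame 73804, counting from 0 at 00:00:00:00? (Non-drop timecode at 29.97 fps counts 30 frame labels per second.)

73804 ÷ 30 = 2460 full seconds, remainder 4 frames.
2460 s = 0 h 41 min 0 s.
Timecode: 00:41:00:04.

00:41:00:04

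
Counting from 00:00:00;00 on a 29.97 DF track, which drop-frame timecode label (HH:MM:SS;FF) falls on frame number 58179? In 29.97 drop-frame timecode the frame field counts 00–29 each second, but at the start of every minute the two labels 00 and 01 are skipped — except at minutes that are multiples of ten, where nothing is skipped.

00:32:21;07

Each 10-minute DF block holds 10 × 60 × 30 − 9 × 2 = 17982 frames. 58179 ÷ 17982 → 3 full blocks, remainder 4233.
Within the partial block the first minute is 1800 frames and each further minute 1798, so 2 further minute boundaries passed. Total skipped labels = 18 × 3 + 2 × 2 = 58.
Non-drop label index = 58179 + 58 = 58237; at 30 labels/s that is 00:32:21:07, i.e. DF 00:32:21;07.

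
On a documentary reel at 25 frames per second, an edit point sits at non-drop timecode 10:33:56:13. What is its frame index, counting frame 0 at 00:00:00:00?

frame 950913

Total seconds to the label: (10 × 3600 + 33 × 60 + 56) = 38036.
Frame index = 38036 × 25 + 13 = 950913.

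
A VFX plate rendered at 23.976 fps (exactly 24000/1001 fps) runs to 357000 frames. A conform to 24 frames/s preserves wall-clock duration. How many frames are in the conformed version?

Target frames = source frames × (target rate / source rate) = 357000 × (24)/(24000/1001) = 357000 × 1001/1000 = 357357.

357357 frames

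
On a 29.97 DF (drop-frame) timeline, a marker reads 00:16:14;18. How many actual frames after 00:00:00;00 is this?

29208

As if non-drop at 30 labels/s: (0 × 3600 + 16 × 60 + 14) × 30 + 18 = 29238.
Minute boundaries passed: 16; those not divisible by 10: 16 − 1 = 15; dropped labels = 2 × 15 = 30.
Actual frame index = 29238 − 30 = 29208.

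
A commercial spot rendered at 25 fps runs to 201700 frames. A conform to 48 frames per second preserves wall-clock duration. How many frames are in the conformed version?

Target frames = source frames × (target rate / source rate) = 201700 × (48)/(25) = 201700 × 48/25 = 387264.

387264 frames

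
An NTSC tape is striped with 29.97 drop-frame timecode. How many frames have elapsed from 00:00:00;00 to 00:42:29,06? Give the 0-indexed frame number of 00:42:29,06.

76400

Complete 10-minute blocks: 4, each 17982 frames → 71928.
Remaining 2 whole minutes in the current block: 1800 + 1 × 1798 = 3598 frames.
Within the current minute: 29 × 30 + 6 − 2 = 874 (labels ;00/;01 skipped at this minute). Total = 71928 + 3598 + 874 = 76400.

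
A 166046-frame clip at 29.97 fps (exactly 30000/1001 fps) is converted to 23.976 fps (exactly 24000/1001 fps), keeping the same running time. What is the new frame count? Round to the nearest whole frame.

Frames at target rate = 166046 × (24000/1001) / (30000/1001) = 664184/5 ≈ 132836.800.
Nearest whole frame: 132837.

132837 frames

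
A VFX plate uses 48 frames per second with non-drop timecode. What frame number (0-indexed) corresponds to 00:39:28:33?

Total seconds to the label: (0 × 3600 + 39 × 60 + 28) = 2368.
Frame index = 2368 × 48 + 33 = 113697.

frame 113697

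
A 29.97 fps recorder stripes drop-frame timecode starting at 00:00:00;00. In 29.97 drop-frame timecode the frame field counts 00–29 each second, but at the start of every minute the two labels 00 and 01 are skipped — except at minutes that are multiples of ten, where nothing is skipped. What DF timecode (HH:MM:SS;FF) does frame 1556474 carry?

Ten DF minutes hold 17982 frames, so frame 1556474 lies in block 86 (frames 1546452–1564433) with 10022 frames into that block.
The block's first minute is 1800 frames and the rest 1798 each; 10022 frames reaches minute 5, so 86 × 18 + 5 × 2 = 1558 labels have been skipped so far.
Adding those back, label number 1556474 + 1558 = 1558032 at 30 labels/s is 51934 s + 12 f = 14 h 25 min 34 s frame 12, i.e. 14:25:34;12.

14:25:34;12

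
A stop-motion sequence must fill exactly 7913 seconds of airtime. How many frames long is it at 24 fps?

189912 frames

Frames = 7913 × 24 = 189912.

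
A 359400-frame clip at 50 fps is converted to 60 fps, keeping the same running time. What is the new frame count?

Target frames = source frames × (target rate / source rate) = 359400 × (60)/(50) = 359400 × 6/5 = 431280.

431280 frames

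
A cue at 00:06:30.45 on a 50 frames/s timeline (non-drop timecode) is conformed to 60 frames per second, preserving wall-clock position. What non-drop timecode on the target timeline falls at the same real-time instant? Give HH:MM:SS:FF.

Source frame index: (0×3600 + 6×60 + 30) × 50 + 45 = 19545.
Real time: 19545 / (50) = 3909/10 s.
Target frame: (3909/10) × (60) = 23454.
At 60 labels/s: frame 23454 → 00:06:30:54.

00:06:30:54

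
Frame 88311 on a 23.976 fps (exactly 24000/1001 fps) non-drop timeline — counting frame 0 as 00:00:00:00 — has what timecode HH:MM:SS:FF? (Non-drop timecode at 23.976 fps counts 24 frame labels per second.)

88311 ÷ 24 = 3679 full seconds, remainder 15 frames.
3679 s = 1 h 1 min 19 s.
Timecode: 01:01:19:15.

01:01:19:15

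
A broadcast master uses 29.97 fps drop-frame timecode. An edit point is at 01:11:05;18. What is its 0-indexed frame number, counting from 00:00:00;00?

As if non-drop at 30 labels/s: (1 × 3600 + 11 × 60 + 5) × 30 + 18 = 127968.
Minute boundaries passed: 71; those not divisible by 10: 71 − 7 = 64; dropped labels = 2 × 64 = 128.
Actual frame index = 127968 − 128 = 127840.

127840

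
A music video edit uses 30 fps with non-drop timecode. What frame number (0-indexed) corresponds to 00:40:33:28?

73018

Total seconds to the label: (0 × 3600 + 40 × 60 + 33) = 2433.
Frame index = 2433 × 30 + 28 = 73018.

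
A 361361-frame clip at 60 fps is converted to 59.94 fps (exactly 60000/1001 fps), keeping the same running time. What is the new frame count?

Target frames = source frames × (target rate / source rate) = 361361 × (60000/1001)/(60) = 361361 × 1000/1001 = 361000.

361000 frames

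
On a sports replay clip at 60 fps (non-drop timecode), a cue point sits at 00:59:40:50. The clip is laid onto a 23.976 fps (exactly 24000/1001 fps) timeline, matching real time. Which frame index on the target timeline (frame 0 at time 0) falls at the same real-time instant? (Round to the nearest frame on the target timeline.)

Source frame index: (0×3600 + 59×60 + 40) × 60 + 50 = 214850.
Real time: 214850 / (60) = 21485/6 s.
Target frame: (21485/6) × (24000/1001) = 85940000/1001 ≈ 85854.146 → 85854.

frame 85854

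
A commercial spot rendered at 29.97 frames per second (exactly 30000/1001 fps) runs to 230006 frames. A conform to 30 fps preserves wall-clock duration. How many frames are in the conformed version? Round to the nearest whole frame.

230236 frames

Frames at target rate = 230006 × (30) / (30000/1001) = 115118003/500 ≈ 230236.006.
Nearest whole frame: 230236.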